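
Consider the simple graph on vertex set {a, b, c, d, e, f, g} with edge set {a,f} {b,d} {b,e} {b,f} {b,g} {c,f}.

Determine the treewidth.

1

A width-1 tree decomposition is:
Bags: B1 = {b, d}  B2 = {b, f}  B3 = {c, f}  B4 = {b, e}  B5 = {b, g}  B6 = {a, f}
Tree: B1–B2, B2–B3, B2–B4, B4–B5, B2–B6
The largest bag has 2 vertices, giving width 1; this decomposition certifies tw(G) ≤ 1. Any graph with an edge has treewidth ≥ 1, and G has the edge b–d. Combining the bounds, tw(G) = 1.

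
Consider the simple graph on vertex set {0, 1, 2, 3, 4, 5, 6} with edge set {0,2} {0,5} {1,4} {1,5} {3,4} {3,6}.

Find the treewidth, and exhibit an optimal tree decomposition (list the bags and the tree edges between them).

The largest bag has 2 vertices, giving width 1; this decomposition certifies tw(G) ≤ 1. G has an edge, so its treewidth is at least 1. Combining the bounds, tw(G) = 1.

Treewidth 1.
One optimal decomposition is:
Bags: B1 = {3, 6}  B2 = {3, 4}  B3 = {1, 4}  B4 = {1, 5}  B5 = {0, 5}  B6 = {0, 2}
Tree: B1–B2, B2–B3, B3–B4, B4–B5, B5–B6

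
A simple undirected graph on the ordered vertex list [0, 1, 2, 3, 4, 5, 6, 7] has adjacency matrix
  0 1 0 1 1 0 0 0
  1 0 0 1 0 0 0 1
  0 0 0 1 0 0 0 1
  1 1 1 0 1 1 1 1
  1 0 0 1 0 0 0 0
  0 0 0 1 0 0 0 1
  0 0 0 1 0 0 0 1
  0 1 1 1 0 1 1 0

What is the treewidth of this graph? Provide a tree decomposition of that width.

Every bag has size at most 3, so the width is 3 − 1 = 2 and tw(G) ≤ 2. Conversely, {0, 1, 3} is a clique of size 3, and the vertices of any clique must share a bag in every tree decomposition; so some bag has ≥ 3 vertices and tw(G) ≥ 2. Hence tw(G) = 2 exactly.

Treewidth 2.
Bags: B1 = {0, 1, 3}  B2 = {1, 3, 7}  B3 = {3, 6, 7}  B4 = {0, 3, 4}  B5 = {2, 3, 7}  B6 = {3, 5, 7}
Tree: B1–B2, B2–B3, B1–B4, B3–B5, B2–B6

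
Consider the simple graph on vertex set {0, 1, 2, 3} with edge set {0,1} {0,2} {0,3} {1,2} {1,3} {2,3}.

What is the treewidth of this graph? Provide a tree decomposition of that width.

A single bag containing all 4 vertices is trivially a valid decomposition of width 3. For the lower bound, the 4 vertices {0, 1, 2, 3} are pairwise adjacent, and any tree decomposition puts a clique entirely inside one bag — forcing width ≥ 3. The upper and lower bounds meet at 3, so that is the treewidth.

Treewidth 3.
Bags: B1 = {0, 1, 2, 3}
Tree: (single bag)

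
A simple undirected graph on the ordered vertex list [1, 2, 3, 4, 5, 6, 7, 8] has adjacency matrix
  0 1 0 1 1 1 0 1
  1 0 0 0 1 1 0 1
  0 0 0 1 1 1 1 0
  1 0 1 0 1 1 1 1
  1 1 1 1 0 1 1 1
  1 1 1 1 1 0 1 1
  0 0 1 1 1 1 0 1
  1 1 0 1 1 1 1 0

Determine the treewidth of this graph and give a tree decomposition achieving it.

Treewidth 4.
One such decomposition:
Bags: B1 = {1, 4, 5, 6, 8}  B2 = {1, 2, 5, 6, 8}  B3 = {4, 5, 6, 7, 8}  B4 = {3, 4, 5, 6, 7}
Tree: B1–B2, B1–B3, B3–B4

Every bag has size at most 5, so the width is 5 − 1 = 4 and tw(G) ≤ 4. For the lower bound, the 5 vertices {1, 2, 5, 6, 8} are pairwise adjacent, and any tree decomposition puts a clique entirely inside one bag — forcing width ≥ 4. The upper and lower bounds meet at 4, so that is the treewidth.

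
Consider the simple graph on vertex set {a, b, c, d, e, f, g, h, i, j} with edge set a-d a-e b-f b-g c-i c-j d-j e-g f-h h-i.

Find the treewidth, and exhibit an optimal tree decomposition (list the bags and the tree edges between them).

The largest bag has 3 vertices, giving width 2; this decomposition certifies tw(G) ≤ 2. Since f–h–i–c–j–d–a–e–g–b–f is a cycle in G, G is not acyclic. Forests are exactly the graphs of treewidth ≤ 1, so tw(G) ≥ 2. Therefore the treewidth is 2.

Treewidth 2.
Bags: B1 = {f, h, i}  B2 = {c, f, i}  B3 = {c, f, j}  B4 = {d, f, j}  B5 = {a, d, f}  B6 = {a, e, f}  B7 = {e, f, g}  B8 = {b, f, g}
Tree: B1–B2, B2–B3, B3–B4, B4–B5, B5–B6, B6–B7, B7–B8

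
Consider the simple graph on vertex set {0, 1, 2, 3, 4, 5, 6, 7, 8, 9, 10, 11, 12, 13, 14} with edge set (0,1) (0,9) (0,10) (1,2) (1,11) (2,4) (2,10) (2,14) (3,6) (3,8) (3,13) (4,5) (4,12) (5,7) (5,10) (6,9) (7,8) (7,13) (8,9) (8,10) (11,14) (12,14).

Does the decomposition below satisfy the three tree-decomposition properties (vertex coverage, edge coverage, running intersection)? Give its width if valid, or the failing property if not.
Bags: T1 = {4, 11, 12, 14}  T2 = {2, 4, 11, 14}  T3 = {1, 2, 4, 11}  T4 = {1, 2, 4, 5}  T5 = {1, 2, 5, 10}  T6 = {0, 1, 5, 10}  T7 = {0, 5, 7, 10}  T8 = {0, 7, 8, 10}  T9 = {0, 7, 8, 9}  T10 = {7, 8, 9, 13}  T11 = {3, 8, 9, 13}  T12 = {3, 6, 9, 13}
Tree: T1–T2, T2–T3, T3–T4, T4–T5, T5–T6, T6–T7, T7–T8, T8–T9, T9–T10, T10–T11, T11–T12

Yes; width 3.

Vertex coverage: the bags together contain {0, 1, 2, 3, 4, 5, 6, 7, 8, 9, 10, 11, 12, 13, 14}, the full vertex set. Edge coverage: each edge of G has both endpoints in at least one bag. Running intersection: for every vertex, the bags containing it form a connected subtree. All three properties hold, so this is a valid tree decomposition of width max|bag| − 1 = 3, and hence tw(G) ≤ 3.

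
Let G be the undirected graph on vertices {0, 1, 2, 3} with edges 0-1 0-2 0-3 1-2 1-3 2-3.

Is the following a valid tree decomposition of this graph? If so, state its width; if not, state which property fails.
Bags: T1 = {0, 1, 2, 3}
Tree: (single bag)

Yes; width 3.

Checking the three conditions: (i) the bags cover all of {0, 1, 2, 3}; (ii) for each edge, some bag contains both endpoints; (iii) the bags containing any fixed vertex form a subtree. All hold, so the decomposition is valid with width 4 − 1 = 3.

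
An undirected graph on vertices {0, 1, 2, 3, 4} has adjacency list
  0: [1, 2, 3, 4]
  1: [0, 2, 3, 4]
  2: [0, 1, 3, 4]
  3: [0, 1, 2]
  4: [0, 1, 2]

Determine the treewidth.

3

A width-3 tree decomposition is:
Bags: B1 = {0, 1, 2, 3}  B2 = {0, 1, 2, 4}
Tree: B1–B2
Each bag holds 4 vertices, so the decomposition has width 3, which upper-bounds the treewidth. On the other hand G contains the 4-clique {0, 1, 2, 3}. A clique must lie in a single bag of any decomposition, so no decomposition can have width below 3. Combining the bounds, tw(G) = 3.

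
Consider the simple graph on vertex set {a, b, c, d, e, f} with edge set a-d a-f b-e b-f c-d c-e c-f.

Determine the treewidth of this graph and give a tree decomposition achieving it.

Treewidth 2.
One optimal decomposition is:
Bags: B1 = {a, c, d}  B2 = {a, c, f}  B3 = {c, e, f}  B4 = {b, e, f}
Tree: B1–B2, B2–B3, B3–B4

The largest bag has 3 vertices, giving width 2; this decomposition certifies tw(G) ≤ 2. The edges d–a–f–c–d form a cycle, so G is not a tree and its treewidth is at least 2. Combining the bounds, tw(G) = 2.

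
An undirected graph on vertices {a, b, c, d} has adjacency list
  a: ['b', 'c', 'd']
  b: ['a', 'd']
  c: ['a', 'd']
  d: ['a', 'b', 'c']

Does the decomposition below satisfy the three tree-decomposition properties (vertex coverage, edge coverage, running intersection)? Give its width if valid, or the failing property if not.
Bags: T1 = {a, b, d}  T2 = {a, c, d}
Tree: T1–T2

Vertex coverage: the bags together contain {a, b, c, d}, the full vertex set. Edge coverage: each edge of G has both endpoints in at least one bag. Running intersection: for every vertex, the bags containing it form a connected subtree. All three properties hold, so this is a valid tree decomposition of width max|bag| − 1 = 2, and hence tw(G) ≤ 2.

Yes; width 2.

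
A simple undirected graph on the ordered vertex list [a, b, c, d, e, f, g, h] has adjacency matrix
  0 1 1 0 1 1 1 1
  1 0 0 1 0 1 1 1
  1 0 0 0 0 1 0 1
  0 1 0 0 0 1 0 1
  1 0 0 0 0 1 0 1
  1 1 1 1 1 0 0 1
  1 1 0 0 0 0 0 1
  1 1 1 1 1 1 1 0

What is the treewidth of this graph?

3

A width-3 tree decomposition is:
Bags: B1 = {a, b, g, h}  B2 = {a, b, f, h}  B3 = {a, c, f, h}  B4 = {b, d, f, h}  B5 = {a, e, f, h}
Tree: B1–B2, B2–B3, B2–B4, B3–B5
Each bag holds 4 vertices, so the decomposition has width 3, which upper-bounds the treewidth. Conversely, {a, b, g, h} is a clique of size 4, and the vertices of any clique must share a bag in every tree decomposition; so some bag has ≥ 4 vertices and tw(G) ≥ 3. Therefore the treewidth is 3.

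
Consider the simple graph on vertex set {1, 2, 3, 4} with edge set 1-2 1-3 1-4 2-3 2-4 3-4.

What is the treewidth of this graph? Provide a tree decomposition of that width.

A single bag containing all 4 vertices is trivially a valid decomposition of width 3. Conversely, {1, 2, 3, 4} is a clique of size 4, and the vertices of any clique must share a bag in every tree decomposition; so some bag has ≥ 4 vertices and tw(G) ≥ 3. The upper and lower bounds meet at 3, so that is the treewidth.

Treewidth 3.
One optimal decomposition is:
Bags: B1 = {1, 2, 3, 4}
Tree: (single bag)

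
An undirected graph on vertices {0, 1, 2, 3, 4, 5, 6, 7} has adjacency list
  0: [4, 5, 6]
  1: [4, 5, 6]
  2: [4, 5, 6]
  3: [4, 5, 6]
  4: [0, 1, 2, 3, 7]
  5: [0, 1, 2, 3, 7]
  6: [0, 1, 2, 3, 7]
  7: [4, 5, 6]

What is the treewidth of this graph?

3

A width-3 tree decomposition is:
Bags: B1 = {0, 4, 5, 6}  B2 = {4, 5, 6, 7}  B3 = {3, 4, 5, 6}  B4 = {1, 4, 5, 6}  B5 = {2, 4, 5, 6}
Tree: B1–B2, B2–B3, B3–B4, B4–B5
The largest bag has 4 vertices, giving width 3; this decomposition certifies tw(G) ≤ 3. For the lower bound: the 4 vertex sets {0,5}, {4,7}, {6}, {3} are disjoint, each induces a connected subgraph, and every pair is joined by at least one edge of G. Contracting each set to a single vertex therefore yields K_{4} as a minor, and since treewidth is minor-monotone, tw(G) ≥ tw(K_{4}) = 3. Combining the bounds, tw(G) = 3.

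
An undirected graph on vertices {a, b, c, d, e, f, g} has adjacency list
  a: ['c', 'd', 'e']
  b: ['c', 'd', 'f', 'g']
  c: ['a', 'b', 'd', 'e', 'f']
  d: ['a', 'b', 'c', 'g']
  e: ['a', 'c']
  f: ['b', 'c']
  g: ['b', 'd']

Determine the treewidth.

2

A width-2 tree decomposition is:
Bags: B1 = {b, c, d}  B2 = {b, c, f}  B3 = {b, d, g}  B4 = {a, c, d}  B5 = {a, c, e}
Tree: B1–B2, B1–B3, B1–B4, B4–B5
Every bag has size at most 3, so the width is 3 − 1 = 2 and tw(G) ≤ 2. Conversely, {b, d, g} is a clique of size 3, and the vertices of any clique must share a bag in every tree decomposition; so some bag has ≥ 3 vertices and tw(G) ≥ 2. Combining the bounds, tw(G) = 2.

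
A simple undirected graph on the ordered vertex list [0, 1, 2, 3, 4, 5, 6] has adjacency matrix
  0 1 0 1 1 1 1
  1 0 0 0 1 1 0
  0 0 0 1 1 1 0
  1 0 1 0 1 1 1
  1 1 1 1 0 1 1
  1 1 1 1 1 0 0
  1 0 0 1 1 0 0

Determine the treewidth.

A width-3 tree decomposition is:
Bags: B1 = {0, 3, 4, 5}  B2 = {2, 3, 4, 5}  B3 = {0, 3, 4, 6}  B4 = {0, 1, 4, 5}
Tree: B1–B2, B1–B3, B1–B4
Each bag holds 4 vertices, so the decomposition has width 3, which upper-bounds the treewidth. On the other hand G contains the 4-clique {0, 1, 4, 5}. A clique must lie in a single bag of any decomposition, so no decomposition can have width below 3. Combining the bounds, tw(G) = 3.

3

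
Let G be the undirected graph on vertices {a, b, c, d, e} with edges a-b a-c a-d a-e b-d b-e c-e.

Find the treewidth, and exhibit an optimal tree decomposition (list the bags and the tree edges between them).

Each bag holds 3 vertices, so the decomposition has width 2, which upper-bounds the treewidth. On the other hand G contains the 3-clique {a, b, d}. A clique must lie in a single bag of any decomposition, so no decomposition can have width below 2. Hence tw(G) = 2 exactly.

Treewidth 2.
Bags: B1 = {a, b, d}  B2 = {a, b, e}  B3 = {a, c, e}
Tree: B1–B2, B2–B3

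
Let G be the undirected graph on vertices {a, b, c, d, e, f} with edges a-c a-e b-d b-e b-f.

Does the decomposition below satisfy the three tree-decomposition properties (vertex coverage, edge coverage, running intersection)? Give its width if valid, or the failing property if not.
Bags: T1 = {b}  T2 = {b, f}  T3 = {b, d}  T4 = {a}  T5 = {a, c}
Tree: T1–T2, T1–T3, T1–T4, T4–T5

No — vertex e appears in no bag.

A tree decomposition must satisfy three properties: every vertex lies in some bag; for every edge, both endpoints lie together in some bag; and for every vertex, the bags containing it form a connected subtree. Here vertex e appears in no bag, so the decomposition is invalid.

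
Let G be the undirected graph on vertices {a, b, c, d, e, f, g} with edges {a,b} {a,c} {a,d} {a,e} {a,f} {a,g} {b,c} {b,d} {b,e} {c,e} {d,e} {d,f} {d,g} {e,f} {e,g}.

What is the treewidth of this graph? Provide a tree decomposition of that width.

Treewidth 3.
Bags: B1 = {a, b, c, e}  B2 = {a, b, d, e}  B3 = {a, d, e, f}  B4 = {a, d, e, g}
Tree: B1–B2, B2–B3, B3–B4

Each bag holds 4 vertices, so the decomposition has width 3, which upper-bounds the treewidth. On the other hand G contains the 4-clique {a, d, e, g}. A clique must lie in a single bag of any decomposition, so no decomposition can have width below 3. Therefore the treewidth is 3.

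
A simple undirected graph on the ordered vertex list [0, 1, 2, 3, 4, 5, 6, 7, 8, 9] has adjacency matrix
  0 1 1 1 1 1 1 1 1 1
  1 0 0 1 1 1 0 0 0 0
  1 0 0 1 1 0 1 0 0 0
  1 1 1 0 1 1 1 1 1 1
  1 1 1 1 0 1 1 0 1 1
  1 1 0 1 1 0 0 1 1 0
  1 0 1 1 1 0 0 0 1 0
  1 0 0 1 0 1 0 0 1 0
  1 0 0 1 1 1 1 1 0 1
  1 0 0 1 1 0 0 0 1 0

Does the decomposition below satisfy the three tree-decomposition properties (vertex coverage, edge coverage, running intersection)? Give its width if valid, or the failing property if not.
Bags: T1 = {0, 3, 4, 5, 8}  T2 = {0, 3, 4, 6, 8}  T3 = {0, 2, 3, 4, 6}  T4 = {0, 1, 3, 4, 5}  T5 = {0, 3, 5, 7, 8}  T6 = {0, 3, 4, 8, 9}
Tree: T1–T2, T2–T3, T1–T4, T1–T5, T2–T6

Checking the three conditions: (i) the bags cover all of {0, 1, 2, 3, 4, 5, 6, 7, 8, 9}; (ii) for each edge, some bag contains both endpoints; (iii) the bags containing any fixed vertex form a subtree. All hold, so the decomposition is valid with width 5 − 1 = 4.

Yes; width 4.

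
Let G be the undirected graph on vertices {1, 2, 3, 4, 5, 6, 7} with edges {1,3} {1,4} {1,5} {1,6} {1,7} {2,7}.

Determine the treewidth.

1

A width-1 tree decomposition is:
Bags: B1 = {1, 4}  B2 = {1, 6}  B3 = {1, 7}  B4 = {1, 5}  B5 = {1, 3}  B6 = {2, 7}
Tree: B1–B2, B1–B3, B1–B4, B4–B5, B3–B6
Each bag holds 2 vertices, so the decomposition has width 1, which upper-bounds the treewidth. G has an edge, so its treewidth is at least 1. Combining the bounds, tw(G) = 1.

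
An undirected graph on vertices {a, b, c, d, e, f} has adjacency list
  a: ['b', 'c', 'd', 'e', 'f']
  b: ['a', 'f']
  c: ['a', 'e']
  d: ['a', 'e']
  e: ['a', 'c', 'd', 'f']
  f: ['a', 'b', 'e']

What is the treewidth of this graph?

A width-2 tree decomposition is:
Bags: B1 = {a, e, f}  B2 = {a, b, f}  B3 = {a, c, e}  B4 = {a, d, e}
Tree: B1–B2, B1–B3, B3–B4
Every bag has size at most 3, so the width is 3 − 1 = 2 and tw(G) ≤ 2. Conversely, {a, d, e} is a clique of size 3, and the vertices of any clique must share a bag in every tree decomposition; so some bag has ≥ 3 vertices and tw(G) ≥ 2. The upper and lower bounds meet at 2, so that is the treewidth.

2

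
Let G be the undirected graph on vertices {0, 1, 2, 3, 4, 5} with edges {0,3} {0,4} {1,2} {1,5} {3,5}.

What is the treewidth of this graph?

A width-1 tree decomposition is:
Bags: B1 = {1, 2}  B2 = {1, 5}  B3 = {3, 5}  B4 = {0, 3}  B5 = {0, 4}
Tree: B1–B2, B2–B3, B3–B4, B4–B5
Every bag has size at most 2, so the width is 2 − 1 = 1 and tw(G) ≤ 1. G has an edge, so its treewidth is at least 1. The upper and lower bounds meet at 1, so that is the treewidth.

1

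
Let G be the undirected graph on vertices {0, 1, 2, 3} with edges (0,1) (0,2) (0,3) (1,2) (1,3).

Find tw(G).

2

A width-2 tree decomposition is:
Bags: B1 = {0, 1, 3}  B2 = {0, 1, 2}
Tree: B1–B2
The largest bag has 3 vertices, giving width 2; this decomposition certifies tw(G) ≤ 2. On the other hand G contains the 3-clique {0, 1, 2}. A clique must lie in a single bag of any decomposition, so no decomposition can have width below 2. Combining the bounds, tw(G) = 2.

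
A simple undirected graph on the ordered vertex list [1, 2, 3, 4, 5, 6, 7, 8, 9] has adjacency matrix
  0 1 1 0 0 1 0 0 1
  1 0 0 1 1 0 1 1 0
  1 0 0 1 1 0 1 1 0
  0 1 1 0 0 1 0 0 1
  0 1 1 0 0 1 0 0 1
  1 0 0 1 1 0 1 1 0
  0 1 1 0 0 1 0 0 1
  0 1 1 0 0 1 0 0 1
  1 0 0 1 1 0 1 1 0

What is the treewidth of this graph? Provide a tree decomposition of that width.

Treewidth 4.
Bags: B1 = {2, 3, 4, 6, 9}  B2 = {1, 2, 3, 6, 9}  B3 = {2, 3, 6, 7, 9}  B4 = {2, 3, 5, 6, 9}  B5 = {2, 3, 6, 8, 9}
Tree: B1–B2, B2–B3, B3–B4, B4–B5

The largest bag has 5 vertices, giving width 4; this decomposition certifies tw(G) ≤ 4. For the lower bound: the 5 vertex sets {2,4}, {1,6}, {3,7}, {9}, {5} are disjoint, each induces a connected subgraph, and every pair is joined by at least one edge of G. Contracting each set to a single vertex therefore yields K_{5} as a minor, and since treewidth is minor-monotone, tw(G) ≥ tw(K_{5}) = 4. Combining the bounds, tw(G) = 4.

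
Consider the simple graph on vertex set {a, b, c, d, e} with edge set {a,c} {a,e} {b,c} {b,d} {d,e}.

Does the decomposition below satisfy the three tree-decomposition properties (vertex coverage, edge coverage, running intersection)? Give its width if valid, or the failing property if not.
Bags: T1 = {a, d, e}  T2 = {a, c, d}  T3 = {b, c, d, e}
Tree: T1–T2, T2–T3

No — bags containing vertex e are not connected in the tree.

A tree decomposition must satisfy three properties: every vertex lies in some bag; for every edge, both endpoints lie together in some bag; and for every vertex, the bags containing it form a connected subtree. Here bags containing vertex e are not connected in the tree, so the decomposition is invalid.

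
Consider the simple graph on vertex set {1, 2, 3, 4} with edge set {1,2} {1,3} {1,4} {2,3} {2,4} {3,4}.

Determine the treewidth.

3

A width-3 tree decomposition is:
Bags: B1 = {1, 2, 3, 4}
Tree: (single bag)
A single bag containing all 4 vertices is trivially a valid decomposition of width 3. Conversely, {1, 2, 3, 4} is a clique of size 4, and the vertices of any clique must share a bag in every tree decomposition; so some bag has ≥ 4 vertices and tw(G) ≥ 3. The upper and lower bounds meet at 3, so that is the treewidth.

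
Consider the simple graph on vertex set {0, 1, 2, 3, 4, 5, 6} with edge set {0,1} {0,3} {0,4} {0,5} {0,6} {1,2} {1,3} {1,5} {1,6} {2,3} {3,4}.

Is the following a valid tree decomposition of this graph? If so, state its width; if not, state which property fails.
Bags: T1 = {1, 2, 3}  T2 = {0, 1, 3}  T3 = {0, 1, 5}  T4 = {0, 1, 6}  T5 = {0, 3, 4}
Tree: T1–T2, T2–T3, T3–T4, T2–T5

Checking the three conditions: (i) the bags cover all of {0, 1, 2, 3, 4, 5, 6}; (ii) for each edge, some bag contains both endpoints; (iii) the bags containing any fixed vertex form a subtree. All hold, so the decomposition is valid with width 3 − 1 = 2.

Yes; width 2.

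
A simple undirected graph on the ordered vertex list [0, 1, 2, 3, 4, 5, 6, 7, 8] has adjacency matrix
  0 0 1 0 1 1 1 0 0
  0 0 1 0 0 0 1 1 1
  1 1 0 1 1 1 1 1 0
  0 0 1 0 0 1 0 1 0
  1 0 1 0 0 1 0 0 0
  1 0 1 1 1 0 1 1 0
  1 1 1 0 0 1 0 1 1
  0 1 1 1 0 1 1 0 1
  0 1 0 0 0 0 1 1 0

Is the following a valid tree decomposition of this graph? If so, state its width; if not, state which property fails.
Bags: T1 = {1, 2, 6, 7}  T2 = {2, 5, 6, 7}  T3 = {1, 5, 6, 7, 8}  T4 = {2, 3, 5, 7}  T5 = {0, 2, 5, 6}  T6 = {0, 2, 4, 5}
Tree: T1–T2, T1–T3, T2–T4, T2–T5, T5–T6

No — bags containing vertex 5 are not connected in the tree.

A tree decomposition must satisfy three properties: every vertex lies in some bag; for every edge, both endpoints lie together in some bag; and for every vertex, the bags containing it form a connected subtree. Here bags containing vertex 5 are not connected in the tree, so the decomposition is invalid.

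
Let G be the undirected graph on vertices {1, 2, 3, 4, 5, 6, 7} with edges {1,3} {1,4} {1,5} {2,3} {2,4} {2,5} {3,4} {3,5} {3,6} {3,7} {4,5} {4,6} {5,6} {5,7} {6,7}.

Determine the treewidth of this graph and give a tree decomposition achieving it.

Treewidth 3.
One optimal decomposition is:
Bags: B1 = {3, 5, 6, 7}  B2 = {3, 4, 5, 6}  B3 = {1, 3, 4, 5}  B4 = {2, 3, 4, 5}
Tree: B1–B2, B2–B3, B3–B4

Every bag has size at most 4, so the width is 4 − 1 = 3 and tw(G) ≤ 3. Conversely, {1, 3, 4, 5} is a clique of size 4, and the vertices of any clique must share a bag in every tree decomposition; so some bag has ≥ 4 vertices and tw(G) ≥ 3. Therefore the treewidth is 3.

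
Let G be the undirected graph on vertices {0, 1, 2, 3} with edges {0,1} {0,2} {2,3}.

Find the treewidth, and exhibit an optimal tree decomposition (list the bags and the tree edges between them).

Treewidth 1.
One optimal decomposition is:
Bags: B1 = {0, 2}  B2 = {0, 1}  B3 = {2, 3}
Tree: B1–B2, B1–B3

Every bag has size at most 2, so the width is 2 − 1 = 1 and tw(G) ≤ 1. Since G has at least one edge (e.g. 0–2), it is not an edgeless graph, so tw(G) ≥ 1. Hence tw(G) = 1 exactly.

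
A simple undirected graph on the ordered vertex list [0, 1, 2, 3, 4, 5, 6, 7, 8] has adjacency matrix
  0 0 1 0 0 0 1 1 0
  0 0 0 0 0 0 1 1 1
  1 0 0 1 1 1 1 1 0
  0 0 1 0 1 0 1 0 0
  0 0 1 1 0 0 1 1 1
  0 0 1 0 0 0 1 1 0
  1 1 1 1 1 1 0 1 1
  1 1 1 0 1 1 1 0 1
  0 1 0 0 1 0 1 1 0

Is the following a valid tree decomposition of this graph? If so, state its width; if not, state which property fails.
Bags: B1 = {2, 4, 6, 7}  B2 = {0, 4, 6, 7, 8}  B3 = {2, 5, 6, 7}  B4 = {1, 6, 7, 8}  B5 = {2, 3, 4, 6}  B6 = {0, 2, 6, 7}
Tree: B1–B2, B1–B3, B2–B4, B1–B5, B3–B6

A tree decomposition must satisfy three properties: every vertex lies in some bag; for every edge, both endpoints lie together in some bag; and for every vertex, the bags containing it form a connected subtree. Here bags containing vertex 0 are not connected in the tree, so the decomposition is invalid.

No — bags containing vertex 0 are not connected in the tree.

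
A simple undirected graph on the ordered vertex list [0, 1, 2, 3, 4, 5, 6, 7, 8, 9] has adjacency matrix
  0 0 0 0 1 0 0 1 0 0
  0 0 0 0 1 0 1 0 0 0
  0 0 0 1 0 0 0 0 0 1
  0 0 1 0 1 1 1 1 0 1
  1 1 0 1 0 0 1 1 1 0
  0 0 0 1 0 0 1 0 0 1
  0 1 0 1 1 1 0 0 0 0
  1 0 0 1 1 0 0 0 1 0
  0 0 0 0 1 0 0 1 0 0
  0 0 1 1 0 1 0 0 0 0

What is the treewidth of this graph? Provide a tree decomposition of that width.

Each bag holds 3 vertices, so the decomposition has width 2, which upper-bounds the treewidth. On the other hand G contains the 3-clique {0, 4, 7}. A clique must lie in a single bag of any decomposition, so no decomposition can have width below 2. The upper and lower bounds meet at 2, so that is the treewidth.

Treewidth 2.
Bags: B1 = {3, 4, 6}  B2 = {3, 4, 7}  B3 = {3, 5, 6}  B4 = {1, 4, 6}  B5 = {0, 4, 7}  B6 = {4, 7, 8}  B7 = {3, 5, 9}  B8 = {2, 3, 9}
Tree: B1–B2, B1–B3, B1–B4, B2–B5, B5–B6, B3–B7, B7–B8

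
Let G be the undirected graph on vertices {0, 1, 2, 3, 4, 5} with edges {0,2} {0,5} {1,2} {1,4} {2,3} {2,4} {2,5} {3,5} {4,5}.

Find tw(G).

A width-2 tree decomposition is:
Bags: B1 = {2, 4, 5}  B2 = {1, 2, 4}  B3 = {0, 2, 5}  B4 = {2, 3, 5}
Tree: B1–B2, B1–B3, B3–B4
The largest bag has 3 vertices, giving width 2; this decomposition certifies tw(G) ≤ 2. On the other hand G contains the 3-clique {1, 2, 4}. A clique must lie in a single bag of any decomposition, so no decomposition can have width below 2. Combining the bounds, tw(G) = 2.

2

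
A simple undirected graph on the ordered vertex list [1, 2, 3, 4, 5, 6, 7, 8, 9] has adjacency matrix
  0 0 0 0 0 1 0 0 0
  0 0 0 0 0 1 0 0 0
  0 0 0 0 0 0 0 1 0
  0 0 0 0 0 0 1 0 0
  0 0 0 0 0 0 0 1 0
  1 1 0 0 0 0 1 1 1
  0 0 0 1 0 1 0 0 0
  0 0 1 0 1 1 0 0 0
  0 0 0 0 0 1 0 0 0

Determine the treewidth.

1

A width-1 tree decomposition is:
Bags: B1 = {6, 9}  B2 = {6, 7}  B3 = {6, 8}  B4 = {5, 8}  B5 = {2, 6}  B6 = {4, 7}  B7 = {3, 8}  B8 = {1, 6}
Tree: B1–B2, B2–B3, B3–B4, B1–B5, B2–B6, B4–B7, B1–B8
Every bag has size at most 2, so the width is 2 − 1 = 1 and tw(G) ≤ 1. Any graph with an edge has treewidth ≥ 1, and G has the edge 6–9. Hence tw(G) = 1 exactly.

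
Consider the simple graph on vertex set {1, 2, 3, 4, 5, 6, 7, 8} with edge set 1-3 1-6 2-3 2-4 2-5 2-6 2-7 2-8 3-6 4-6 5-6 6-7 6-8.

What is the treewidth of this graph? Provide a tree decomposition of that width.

Treewidth 2.
One such decomposition:
Bags: B1 = {2, 6, 7}  B2 = {2, 6, 8}  B3 = {2, 3, 6}  B4 = {2, 4, 6}  B5 = {1, 3, 6}  B6 = {2, 5, 6}
Tree: B1–B2, B2–B3, B1–B4, B3–B5, B4–B6

Each bag holds 3 vertices, so the decomposition has width 2, which upper-bounds the treewidth. Conversely, {1, 3, 6} is a clique of size 3, and the vertices of any clique must share a bag in every tree decomposition; so some bag has ≥ 3 vertices and tw(G) ≥ 2. The upper and lower bounds meet at 2, so that is the treewidth.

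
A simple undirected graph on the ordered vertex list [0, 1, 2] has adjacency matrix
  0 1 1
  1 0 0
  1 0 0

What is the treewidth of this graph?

A width-1 tree decomposition is:
Bags: B1 = {0, 1}  B2 = {0, 2}
Tree: B1–B2
Each bag holds 2 vertices, so the decomposition has width 1, which upper-bounds the treewidth. G has an edge, so its treewidth is at least 1. The upper and lower bounds meet at 1, so that is the treewidth.

1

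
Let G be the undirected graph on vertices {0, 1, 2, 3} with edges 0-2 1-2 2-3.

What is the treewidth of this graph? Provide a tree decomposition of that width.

Each bag holds 2 vertices, so the decomposition has width 1, which upper-bounds the treewidth. G has an edge, so its treewidth is at least 1. Combining the bounds, tw(G) = 1.

Treewidth 1.
One optimal decomposition is:
Bags: B1 = {2, 3}  B2 = {1, 2}  B3 = {0, 2}
Tree: B1–B2, B1–B3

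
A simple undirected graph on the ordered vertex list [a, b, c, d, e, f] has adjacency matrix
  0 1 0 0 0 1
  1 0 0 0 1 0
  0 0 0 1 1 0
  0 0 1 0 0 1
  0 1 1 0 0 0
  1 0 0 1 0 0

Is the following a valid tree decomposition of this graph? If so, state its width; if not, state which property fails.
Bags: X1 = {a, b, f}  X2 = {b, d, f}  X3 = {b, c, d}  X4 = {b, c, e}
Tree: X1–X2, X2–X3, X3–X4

Checking the three conditions: (i) the bags cover all of {a, b, c, d, e, f}; (ii) for each edge, some bag contains both endpoints; (iii) the bags containing any fixed vertex form a subtree. All hold, so the decomposition is valid with width 3 − 1 = 2.

Yes; width 2.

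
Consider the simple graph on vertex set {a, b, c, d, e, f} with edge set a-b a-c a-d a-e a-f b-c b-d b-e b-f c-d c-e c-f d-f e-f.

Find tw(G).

4

A width-4 tree decomposition is:
Bags: B1 = {a, b, c, d, f}  B2 = {a, b, c, e, f}
Tree: B1–B2
Each bag holds 5 vertices, so the decomposition has width 4, which upper-bounds the treewidth. Conversely, {a, b, c, d, f} is a clique of size 5, and the vertices of any clique must share a bag in every tree decomposition; so some bag has ≥ 5 vertices and tw(G) ≥ 4. The upper and lower bounds meet at 4, so that is the treewidth.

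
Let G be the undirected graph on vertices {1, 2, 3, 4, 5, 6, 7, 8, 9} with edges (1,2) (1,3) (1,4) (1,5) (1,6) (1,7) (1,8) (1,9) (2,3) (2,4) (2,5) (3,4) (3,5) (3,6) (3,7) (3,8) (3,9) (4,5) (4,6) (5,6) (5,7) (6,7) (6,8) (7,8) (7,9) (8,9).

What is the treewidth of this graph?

A width-4 tree decomposition is:
Bags: B1 = {1, 3, 5, 6, 7}  B2 = {1, 3, 6, 7, 8}  B3 = {1, 3, 4, 5, 6}  B4 = {1, 2, 3, 4, 5}  B5 = {1, 3, 7, 8, 9}
Tree: B1–B2, B1–B3, B3–B4, B2–B5
Every bag has size at most 5, so the width is 5 − 1 = 4 and tw(G) ≤ 4. Conversely, {1, 3, 7, 8, 9} is a clique of size 5, and the vertices of any clique must share a bag in every tree decomposition; so some bag has ≥ 5 vertices and tw(G) ≥ 4. Combining the bounds, tw(G) = 4.

4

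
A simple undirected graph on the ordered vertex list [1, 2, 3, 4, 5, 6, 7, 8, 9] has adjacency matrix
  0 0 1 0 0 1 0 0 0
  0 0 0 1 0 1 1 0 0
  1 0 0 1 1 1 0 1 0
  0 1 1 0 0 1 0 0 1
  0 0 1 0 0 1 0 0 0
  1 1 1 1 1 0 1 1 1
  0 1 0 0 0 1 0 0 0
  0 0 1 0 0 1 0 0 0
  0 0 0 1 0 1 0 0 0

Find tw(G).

2

A width-2 tree decomposition is:
Bags: B1 = {4, 6, 9}  B2 = {2, 4, 6}  B3 = {3, 4, 6}  B4 = {3, 6, 8}  B5 = {2, 6, 7}  B6 = {1, 3, 6}  B7 = {3, 5, 6}
Tree: B1–B2, B1–B3, B3–B4, B2–B5, B4–B6, B4–B7
Every bag has size at most 3, so the width is 3 − 1 = 2 and tw(G) ≤ 2. For the lower bound, the 3 vertices {4, 6, 9} are pairwise adjacent, and any tree decomposition puts a clique entirely inside one bag — forcing width ≥ 2. Therefore the treewidth is 2.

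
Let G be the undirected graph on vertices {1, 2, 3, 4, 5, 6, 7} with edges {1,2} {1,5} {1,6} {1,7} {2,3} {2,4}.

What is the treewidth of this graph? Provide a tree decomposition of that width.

Treewidth 1.
One optimal decomposition is:
Bags: B1 = {1, 5}  B2 = {1, 6}  B3 = {1, 7}  B4 = {1, 2}  B5 = {2, 4}  B6 = {2, 3}
Tree: B1–B2, B1–B3, B1–B4, B4–B5, B5–B6

Every bag has size at most 2, so the width is 2 − 1 = 1 and tw(G) ≤ 1. Any graph with an edge has treewidth ≥ 1, and G has the edge 5–1. Therefore the treewidth is 1.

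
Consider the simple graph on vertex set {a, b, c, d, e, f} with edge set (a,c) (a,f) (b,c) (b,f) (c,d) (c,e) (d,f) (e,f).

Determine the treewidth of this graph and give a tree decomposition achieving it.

Treewidth 2.
Bags: B1 = {b, c, f}  B2 = {c, e, f}  B3 = {c, d, f}  B4 = {a, c, f}
Tree: B1–B2, B2–B3, B3–B4

The largest bag has 3 vertices, giving width 2; this decomposition certifies tw(G) ≤ 2. For the lower bound, G contains the cycle c–b–f–e–c, so G is not a forest; only forests have treewidth ≤ 1, hence tw(G) ≥ 2. The upper and lower bounds meet at 2, so that is the treewidth.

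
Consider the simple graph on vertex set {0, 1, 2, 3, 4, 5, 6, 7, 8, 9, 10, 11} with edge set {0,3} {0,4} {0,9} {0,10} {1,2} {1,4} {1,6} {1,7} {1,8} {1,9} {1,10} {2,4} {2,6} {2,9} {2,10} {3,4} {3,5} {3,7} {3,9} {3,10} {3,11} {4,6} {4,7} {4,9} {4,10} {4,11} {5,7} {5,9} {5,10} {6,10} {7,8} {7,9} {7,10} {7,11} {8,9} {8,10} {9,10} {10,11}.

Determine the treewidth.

4

A width-4 tree decomposition is:
Bags: B1 = {1, 4, 7, 9, 10}  B2 = {3, 4, 7, 9, 10}  B3 = {3, 5, 7, 9, 10}  B4 = {1, 7, 8, 9, 10}  B5 = {3, 4, 7, 10, 11}  B6 = {1, 2, 4, 9, 10}  B7 = {1, 2, 4, 6, 10}  B8 = {0, 3, 4, 9, 10}
Tree: B1–B2, B2–B3, B1–B4, B2–B5, B1–B6, B6–B7, B2–B8
The largest bag has 5 vertices, giving width 4; this decomposition certifies tw(G) ≤ 4. For the lower bound, the 5 vertices {1, 7, 8, 9, 10} are pairwise adjacent, and any tree decomposition puts a clique entirely inside one bag — forcing width ≥ 4. The upper and lower bounds meet at 4, so that is the treewidth.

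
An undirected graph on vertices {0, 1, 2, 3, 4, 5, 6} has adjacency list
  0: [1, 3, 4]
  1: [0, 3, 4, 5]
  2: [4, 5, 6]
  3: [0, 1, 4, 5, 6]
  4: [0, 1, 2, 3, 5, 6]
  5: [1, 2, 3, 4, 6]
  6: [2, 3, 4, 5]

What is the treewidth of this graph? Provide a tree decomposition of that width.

Treewidth 3.
One such decomposition:
Bags: B1 = {1, 3, 4, 5}  B2 = {0, 1, 3, 4}  B3 = {3, 4, 5, 6}  B4 = {2, 4, 5, 6}
Tree: B1–B2, B1–B3, B3–B4

Every bag has size at most 4, so the width is 4 − 1 = 3 and tw(G) ≤ 3. For the lower bound, the 4 vertices {2, 4, 5, 6} are pairwise adjacent, and any tree decomposition puts a clique entirely inside one bag — forcing width ≥ 3. Hence tw(G) = 3 exactly.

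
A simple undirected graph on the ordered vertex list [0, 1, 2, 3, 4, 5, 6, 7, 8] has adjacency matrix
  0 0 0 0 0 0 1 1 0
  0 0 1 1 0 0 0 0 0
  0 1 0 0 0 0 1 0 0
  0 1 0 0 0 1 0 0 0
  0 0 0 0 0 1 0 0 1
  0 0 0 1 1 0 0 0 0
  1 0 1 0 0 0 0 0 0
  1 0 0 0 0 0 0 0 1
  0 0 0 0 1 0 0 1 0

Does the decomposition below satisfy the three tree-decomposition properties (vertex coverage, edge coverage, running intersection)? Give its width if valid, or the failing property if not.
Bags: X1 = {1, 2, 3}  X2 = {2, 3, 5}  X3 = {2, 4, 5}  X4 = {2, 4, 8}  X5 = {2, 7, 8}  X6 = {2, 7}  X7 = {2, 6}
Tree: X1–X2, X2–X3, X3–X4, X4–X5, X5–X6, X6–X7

A tree decomposition must satisfy three properties: every vertex lies in some bag; for every edge, both endpoints lie together in some bag; and for every vertex, the bags containing it form a connected subtree. Here vertex 0 appears in no bag, so the decomposition is invalid.

No — vertex 0 appears in no bag.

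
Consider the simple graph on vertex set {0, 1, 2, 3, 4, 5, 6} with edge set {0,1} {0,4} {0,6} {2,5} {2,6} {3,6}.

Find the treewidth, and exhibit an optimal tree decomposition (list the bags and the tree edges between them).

Treewidth 1.
One optimal decomposition is:
Bags: B1 = {0, 6}  B2 = {0, 4}  B3 = {2, 6}  B4 = {2, 5}  B5 = {3, 6}  B6 = {0, 1}
Tree: B1–B2, B1–B3, B3–B4, B3–B5, B2–B6

Every bag has size at most 2, so the width is 2 − 1 = 1 and tw(G) ≤ 1. Any graph with an edge has treewidth ≥ 1, and G has the edge 0–6. The upper and lower bounds meet at 1, so that is the treewidth.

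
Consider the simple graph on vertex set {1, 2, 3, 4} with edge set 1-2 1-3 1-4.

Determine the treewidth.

A width-1 tree decomposition is:
Bags: B1 = {1, 3}  B2 = {1, 4}  B3 = {1, 2}
Tree: B1–B2, B1–B3
Every bag has size at most 2, so the width is 2 − 1 = 1 and tw(G) ≤ 1. Any graph with an edge has treewidth ≥ 1, and G has the edge 1–3. Hence tw(G) = 1 exactly.

1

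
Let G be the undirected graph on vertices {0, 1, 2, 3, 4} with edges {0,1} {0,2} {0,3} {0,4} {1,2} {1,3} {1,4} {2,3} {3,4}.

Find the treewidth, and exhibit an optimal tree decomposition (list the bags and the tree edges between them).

Treewidth 3.
One optimal decomposition is:
Bags: B1 = {0, 1, 2, 3}  B2 = {0, 1, 3, 4}
Tree: B1–B2

The largest bag has 4 vertices, giving width 3; this decomposition certifies tw(G) ≤ 3. Conversely, {0, 1, 2, 3} is a clique of size 4, and the vertices of any clique must share a bag in every tree decomposition; so some bag has ≥ 4 vertices and tw(G) ≥ 3. Therefore the treewidth is 3.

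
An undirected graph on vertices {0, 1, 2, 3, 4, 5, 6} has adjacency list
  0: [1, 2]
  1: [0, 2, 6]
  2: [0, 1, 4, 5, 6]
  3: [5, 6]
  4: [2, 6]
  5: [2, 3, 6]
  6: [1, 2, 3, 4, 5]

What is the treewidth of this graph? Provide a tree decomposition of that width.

Treewidth 2.
One such decomposition:
Bags: B1 = {1, 2, 6}  B2 = {2, 5, 6}  B3 = {0, 1, 2}  B4 = {2, 4, 6}  B5 = {3, 5, 6}
Tree: B1–B2, B1–B3, B1–B4, B2–B5

The largest bag has 3 vertices, giving width 2; this decomposition certifies tw(G) ≤ 2. Conversely, {0, 1, 2} is a clique of size 3, and the vertices of any clique must share a bag in every tree decomposition; so some bag has ≥ 3 vertices and tw(G) ≥ 2. Therefore the treewidth is 2.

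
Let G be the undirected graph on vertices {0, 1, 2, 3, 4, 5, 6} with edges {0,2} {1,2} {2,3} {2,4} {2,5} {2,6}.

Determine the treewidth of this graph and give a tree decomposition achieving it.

Treewidth 1.
Bags: B1 = {2, 6}  B2 = {2, 3}  B3 = {0, 2}  B4 = {2, 5}  B5 = {2, 4}  B6 = {1, 2}
Tree: B1–B2, B2–B3, B2–B4, B1–B5, B5–B6

The largest bag has 2 vertices, giving width 1; this decomposition certifies tw(G) ≤ 1. Any graph with an edge has treewidth ≥ 1, and G has the edge 2–6. Therefore the treewidth is 1.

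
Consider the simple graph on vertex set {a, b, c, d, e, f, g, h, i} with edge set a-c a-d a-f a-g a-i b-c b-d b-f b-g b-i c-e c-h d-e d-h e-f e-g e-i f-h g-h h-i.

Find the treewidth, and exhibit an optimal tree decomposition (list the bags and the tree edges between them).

The largest bag has 5 vertices, giving width 4; this decomposition certifies tw(G) ≤ 4. For the lower bound: the 5 vertex sets {g,h}, {b,d}, {a,f}, {e}, {i} are disjoint, each induces a connected subgraph, and every pair is joined by at least one edge of G. Contracting each set to a single vertex therefore yields K_{5} as a minor, and since treewidth is minor-monotone, tw(G) ≥ tw(K_{5}) = 4. The upper and lower bounds meet at 4, so that is the treewidth.

Treewidth 4.
One such decomposition:
Bags: B1 = {a, b, e, g, h}  B2 = {a, b, d, e, h}  B3 = {a, b, e, f, h}  B4 = {a, b, e, h, i}  B5 = {a, b, c, e, h}
Tree: B1–B2, B2–B3, B3–B4, B4–B5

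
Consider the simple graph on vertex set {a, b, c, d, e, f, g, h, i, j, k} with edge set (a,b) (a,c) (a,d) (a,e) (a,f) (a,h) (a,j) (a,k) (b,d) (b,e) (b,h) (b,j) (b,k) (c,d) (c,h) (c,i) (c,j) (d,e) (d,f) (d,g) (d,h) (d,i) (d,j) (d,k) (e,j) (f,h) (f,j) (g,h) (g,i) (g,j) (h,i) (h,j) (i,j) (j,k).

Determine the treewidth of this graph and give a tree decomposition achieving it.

Treewidth 4.
One optimal decomposition is:
Bags: B1 = {a, b, d, h, j}  B2 = {a, c, d, h, j}  B3 = {a, b, d, e, j}  B4 = {a, d, f, h, j}  B5 = {c, d, h, i, j}  B6 = {d, g, h, i, j}  B7 = {a, b, d, j, k}
Tree: B1–B2, B1–B3, B2–B4, B2–B5, B5–B6, B1–B7

The largest bag has 5 vertices, giving width 4; this decomposition certifies tw(G) ≤ 4. Conversely, {a, b, d, e, j} is a clique of size 5, and the vertices of any clique must share a bag in every tree decomposition; so some bag has ≥ 5 vertices and tw(G) ≥ 4. Hence tw(G) = 4 exactly.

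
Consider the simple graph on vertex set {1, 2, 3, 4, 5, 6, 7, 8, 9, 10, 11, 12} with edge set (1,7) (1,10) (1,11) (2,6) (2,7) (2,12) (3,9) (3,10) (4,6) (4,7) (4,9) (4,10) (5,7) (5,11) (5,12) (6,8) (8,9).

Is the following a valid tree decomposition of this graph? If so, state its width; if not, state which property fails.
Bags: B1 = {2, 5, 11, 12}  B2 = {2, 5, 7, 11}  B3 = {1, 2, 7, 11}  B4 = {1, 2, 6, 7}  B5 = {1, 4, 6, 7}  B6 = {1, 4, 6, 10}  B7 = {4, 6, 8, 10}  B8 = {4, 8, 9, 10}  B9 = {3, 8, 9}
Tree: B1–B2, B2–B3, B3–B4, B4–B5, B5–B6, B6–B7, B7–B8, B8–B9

A tree decomposition must satisfy three properties: every vertex lies in some bag; for every edge, both endpoints lie together in some bag; and for every vertex, the bags containing it form a connected subtree. Here edge (10,3) lies in no bag, so the decomposition is invalid.

No — edge (10,3) lies in no bag.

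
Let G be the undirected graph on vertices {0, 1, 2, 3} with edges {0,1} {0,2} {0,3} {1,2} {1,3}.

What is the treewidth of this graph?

2

A width-2 tree decomposition is:
Bags: B1 = {0, 1, 3}  B2 = {0, 1, 2}
Tree: B1–B2
The largest bag has 3 vertices, giving width 2; this decomposition certifies tw(G) ≤ 2. On the other hand G contains the 3-clique {0, 1, 2}. A clique must lie in a single bag of any decomposition, so no decomposition can have width below 2. The upper and lower bounds meet at 2, so that is the treewidth.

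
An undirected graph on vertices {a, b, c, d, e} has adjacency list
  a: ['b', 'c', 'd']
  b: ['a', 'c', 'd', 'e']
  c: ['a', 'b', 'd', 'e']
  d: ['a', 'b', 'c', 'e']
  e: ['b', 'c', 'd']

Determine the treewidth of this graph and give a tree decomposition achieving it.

The largest bag has 4 vertices, giving width 3; this decomposition certifies tw(G) ≤ 3. Conversely, {b, c, d, e} is a clique of size 4, and the vertices of any clique must share a bag in every tree decomposition; so some bag has ≥ 4 vertices and tw(G) ≥ 3. Hence tw(G) = 3 exactly.

Treewidth 3.
Bags: B1 = {b, c, d, e}  B2 = {a, b, c, d}
Tree: B1–B2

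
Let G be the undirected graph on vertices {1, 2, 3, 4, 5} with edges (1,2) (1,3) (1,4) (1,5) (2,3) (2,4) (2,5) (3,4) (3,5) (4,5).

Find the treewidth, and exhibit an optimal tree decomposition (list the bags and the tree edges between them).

Treewidth 4.
One optimal decomposition is:
Bags: B1 = {1, 2, 3, 4, 5}
Tree: (single bag)

A single bag containing all 5 vertices is trivially a valid decomposition of width 4. On the other hand G contains the 5-clique {1, 2, 3, 4, 5}. A clique must lie in a single bag of any decomposition, so no decomposition can have width below 4. Therefore the treewidth is 4.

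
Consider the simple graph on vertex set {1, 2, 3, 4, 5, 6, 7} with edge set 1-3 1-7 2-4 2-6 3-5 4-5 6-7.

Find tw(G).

A width-2 tree decomposition is:
Bags: B1 = {2, 4, 5}  B2 = {2, 3, 5}  B3 = {1, 2, 3}  B4 = {1, 2, 7}  B5 = {2, 6, 7}
Tree: B1–B2, B2–B3, B3–B4, B4–B5
Each bag holds 3 vertices, so the decomposition has width 2, which upper-bounds the treewidth. Since 2–4–5–3–1–7–6–2 is a cycle in G, G is not acyclic. Forests are exactly the graphs of treewidth ≤ 1, so tw(G) ≥ 2. The upper and lower bounds meet at 2, so that is the treewidth.

2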